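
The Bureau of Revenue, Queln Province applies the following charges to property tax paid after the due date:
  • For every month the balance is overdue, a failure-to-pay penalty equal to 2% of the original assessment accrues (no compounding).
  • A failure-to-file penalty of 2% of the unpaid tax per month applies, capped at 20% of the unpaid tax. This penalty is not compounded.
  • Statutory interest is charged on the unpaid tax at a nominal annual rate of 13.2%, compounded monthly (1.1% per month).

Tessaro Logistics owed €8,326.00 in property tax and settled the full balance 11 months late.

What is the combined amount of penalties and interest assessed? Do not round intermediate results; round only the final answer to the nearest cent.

€4,561.64

Failure-to-file: 11 × 2% × €8,326.00 = €1,831.72, capped at 20% × €8,326.00 = €1,665.20
Failure-to-pay penalty: 11 × 2% × €8,326.00 = €1,831.72
Interest: €8,326.00 × ((1 + 0.011)^11 − 1) = €8,326.00 × 0.1278795… = €1,064.7249…
Penalties + interest = €3,496.9200 + €1,064.7249… = €4,561.64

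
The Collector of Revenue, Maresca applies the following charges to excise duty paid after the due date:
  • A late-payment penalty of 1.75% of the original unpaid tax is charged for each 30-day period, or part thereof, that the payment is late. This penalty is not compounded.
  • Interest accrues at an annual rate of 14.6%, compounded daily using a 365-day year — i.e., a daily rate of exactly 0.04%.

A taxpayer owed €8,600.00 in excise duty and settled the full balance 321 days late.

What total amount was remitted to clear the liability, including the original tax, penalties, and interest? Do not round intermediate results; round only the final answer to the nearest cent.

€11,433.52

Penalty periods: ⌈321/30⌉ = 11; penalty = 11 × 1.75% × €8,600.00 = €1,655.50
Interest: €8,600.00 × ((1 + 0.0004)^321 − 1) = €8,600.00 × 0.13697852… = €1,178.0153…
Total = €8,600.00 + €1,655.5000 + €1,178.0153… = €11,433.52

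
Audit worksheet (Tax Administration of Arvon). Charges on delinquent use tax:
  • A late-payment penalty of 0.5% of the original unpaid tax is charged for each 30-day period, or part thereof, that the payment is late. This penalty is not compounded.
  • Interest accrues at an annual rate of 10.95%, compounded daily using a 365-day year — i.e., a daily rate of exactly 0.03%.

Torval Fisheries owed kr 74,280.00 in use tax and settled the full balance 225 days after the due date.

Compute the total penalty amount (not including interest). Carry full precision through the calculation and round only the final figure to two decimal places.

Penalty periods: ⌈225/30⌉ = 8; penalty = 8 × 0.5% × kr 74,280.00 = kr 2,971.20

kr 2,971.20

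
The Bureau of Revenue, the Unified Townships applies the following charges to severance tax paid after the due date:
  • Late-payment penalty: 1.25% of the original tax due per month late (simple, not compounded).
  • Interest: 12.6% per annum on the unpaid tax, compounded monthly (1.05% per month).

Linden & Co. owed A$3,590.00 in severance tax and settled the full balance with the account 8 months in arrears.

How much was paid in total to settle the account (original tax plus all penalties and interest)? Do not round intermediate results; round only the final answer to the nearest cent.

Late-payment penalty = 1.25% × A$3,590.00 × 8 mo = A$359.00
Interest: A$3,590.00 × ((1 + 0.0105)^8 − 1) = A$3,590.00 × 0.0871527… = A$312.8781…
Total = A$3,590.00 + A$359.0000 + A$312.8781… = A$4,261.88

A$4,261.88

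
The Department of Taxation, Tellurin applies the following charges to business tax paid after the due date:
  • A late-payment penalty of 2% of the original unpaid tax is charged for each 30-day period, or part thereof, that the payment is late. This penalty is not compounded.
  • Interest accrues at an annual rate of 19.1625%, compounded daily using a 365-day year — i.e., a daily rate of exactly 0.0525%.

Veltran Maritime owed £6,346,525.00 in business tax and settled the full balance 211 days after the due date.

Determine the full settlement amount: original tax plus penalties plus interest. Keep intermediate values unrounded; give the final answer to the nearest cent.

£8,105,217.20

Penalty periods: ⌈211/30⌉ = 8; penalty = 8 × 2% × £6,346,525.00 = £1,015,444.00
Interest: £6,346,525.00 × ((1 + 0.000525)^211 − 1) = £6,346,525.00 × 0.11711105… = £743,248.1960…
Total = £6,346,525.00 + £1,015,444.0000 + £743,248.1960… = £8,105,217.20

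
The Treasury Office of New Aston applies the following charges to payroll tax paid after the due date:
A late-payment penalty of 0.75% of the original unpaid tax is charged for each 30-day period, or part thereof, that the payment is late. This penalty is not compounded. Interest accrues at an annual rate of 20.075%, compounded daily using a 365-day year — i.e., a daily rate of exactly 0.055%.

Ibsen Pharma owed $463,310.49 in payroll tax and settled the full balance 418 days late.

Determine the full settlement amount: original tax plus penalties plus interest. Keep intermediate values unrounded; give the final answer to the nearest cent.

Penalty periods: ⌈418/30⌉ = 14; penalty = 14 × 0.75% × $463,310.49 = $48,647.60…
Interest: $463,310.49 × ((1 + 0.00055)^418 − 1) = $463,310.49 × 0.25839462… = $119,716.9399…
Total = $463,310.49 + $48,647.6015… + $119,716.9399… = $631,675.03

$631,675.03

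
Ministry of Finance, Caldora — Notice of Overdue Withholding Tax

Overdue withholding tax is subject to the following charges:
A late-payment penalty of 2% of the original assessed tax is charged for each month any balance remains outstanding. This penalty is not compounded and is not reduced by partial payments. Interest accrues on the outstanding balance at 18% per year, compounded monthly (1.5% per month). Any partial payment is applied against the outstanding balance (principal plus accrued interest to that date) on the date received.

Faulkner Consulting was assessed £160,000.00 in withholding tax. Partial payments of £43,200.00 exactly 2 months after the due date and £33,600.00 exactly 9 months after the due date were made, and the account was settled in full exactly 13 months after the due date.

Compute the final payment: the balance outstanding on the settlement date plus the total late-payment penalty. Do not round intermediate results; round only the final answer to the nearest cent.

£149,219.18

Balance at month 2: £160,000.0000 × (1 + 0.015)^2 = £164,836.0000
After £43,200.00 payment: £164,836.0000 − £43,200.00 = £121,636.0000
Balance at month 9: £121,636.0000 × (1 + 0.015)^7 = £134,997.0958…
After £33,600.00 payment: £134,997.0958… − £33,600.00 = £101,397.0958…
Balance at month 13: £101,397.0958… × (1 + 0.015)^4 = £107,619.1816…
Penalty: 13 × 2% × £160,000.00 = £41,600.00
Final settlement = outstanding balance + penalty = £107,619.1816… + £41,600.00 = £149,219.18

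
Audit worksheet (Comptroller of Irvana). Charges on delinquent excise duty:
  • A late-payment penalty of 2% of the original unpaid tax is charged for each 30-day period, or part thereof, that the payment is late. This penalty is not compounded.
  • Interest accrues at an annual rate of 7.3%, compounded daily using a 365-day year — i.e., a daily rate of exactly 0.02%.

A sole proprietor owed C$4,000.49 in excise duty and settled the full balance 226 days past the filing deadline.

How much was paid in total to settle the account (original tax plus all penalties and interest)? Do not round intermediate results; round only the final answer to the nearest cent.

C$4,825.52

Penalty periods: ⌈226/30⌉ = 8; penalty = 8 × 2% × C$4,000.49 = C$640.08…
Interest: C$4,000.49 × ((1 + 0.0002)^226 − 1) = C$4,000.49 × 0.04623236… = C$184.9521…
Total = C$4,000.49 + C$640.0784 + C$184.9521… = C$4,825.52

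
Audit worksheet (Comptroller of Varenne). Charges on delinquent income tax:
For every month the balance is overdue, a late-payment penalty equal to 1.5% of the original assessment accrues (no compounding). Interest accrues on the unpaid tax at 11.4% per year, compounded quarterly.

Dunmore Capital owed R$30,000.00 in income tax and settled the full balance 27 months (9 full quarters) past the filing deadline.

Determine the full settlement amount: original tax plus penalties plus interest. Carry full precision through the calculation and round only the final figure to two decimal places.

R$50,783.13

Late-payment penalty = 1.5% × R$30,000.00 × 27 mo = R$12,150.00
Interest (11.4%/yr ÷ 4 = 2.85%/quarter): R$30,000.00 × ((1 + 0.0285)^9 − 1) = R$8,633.1321…
Total = R$30,000.00 + R$12,150.0000 + R$8,633.1321… = R$50,783.13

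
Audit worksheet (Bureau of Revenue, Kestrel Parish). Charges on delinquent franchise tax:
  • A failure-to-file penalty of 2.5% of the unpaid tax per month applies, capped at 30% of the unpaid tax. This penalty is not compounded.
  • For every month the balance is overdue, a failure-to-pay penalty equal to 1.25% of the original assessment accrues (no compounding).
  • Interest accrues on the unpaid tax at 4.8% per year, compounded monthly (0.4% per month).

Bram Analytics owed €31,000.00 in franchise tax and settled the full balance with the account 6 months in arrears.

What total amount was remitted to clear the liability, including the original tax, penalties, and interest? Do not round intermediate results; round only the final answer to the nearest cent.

Failure-to-file: 6 × 2.5% × €31,000.00 = €4,650.00 (under the 30% cap)
Failure-to-pay penalty: 6 × 1.25% × €31,000.00 = €2,325.00
Interest: €31,000.00 × ((1 + 0.004)^6 − 1) = €31,000.00 × 0.0242413… = €751.4798…
Total = €31,000.00 + €6,975.0000 + €751.4798… = €38,726.48

€38,726.48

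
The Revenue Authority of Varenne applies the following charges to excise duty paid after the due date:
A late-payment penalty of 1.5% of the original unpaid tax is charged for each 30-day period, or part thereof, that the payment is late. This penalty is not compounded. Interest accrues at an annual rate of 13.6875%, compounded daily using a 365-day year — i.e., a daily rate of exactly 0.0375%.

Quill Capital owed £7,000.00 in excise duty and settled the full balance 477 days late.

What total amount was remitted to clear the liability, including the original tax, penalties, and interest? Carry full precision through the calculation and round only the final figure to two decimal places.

Penalty periods: ⌈477/30⌉ = 16; penalty = 16 × 1.5% × £7,000.00 = £1,680.00
Interest: £7,000.00 × ((1 + 0.000375)^477 − 1) = £7,000.00 × 0.19583115… = £1,370.8181…
Total = £7,000.00 + £1,680.0000 + £1,370.8181… = £10,050.82

£10,050.82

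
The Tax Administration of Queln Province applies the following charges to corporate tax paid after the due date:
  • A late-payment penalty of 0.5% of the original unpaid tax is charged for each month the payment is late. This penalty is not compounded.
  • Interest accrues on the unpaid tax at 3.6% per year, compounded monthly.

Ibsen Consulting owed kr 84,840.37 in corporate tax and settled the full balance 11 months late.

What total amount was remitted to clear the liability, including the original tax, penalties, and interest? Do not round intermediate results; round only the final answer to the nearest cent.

Late-payment penalty: 11 × 0.5% × kr 84,840.37 = kr 4,666.22…
Interest (3.6%/yr ÷ 12 = 0.3%/month): kr 84,840.37 × ((1 + 0.003)^11 − 1) = kr 2,842.1084…
Total = kr 84,840.37 + kr 4,666.2204… + kr 2,842.1084… = kr 92,348.70

kr 92,348.70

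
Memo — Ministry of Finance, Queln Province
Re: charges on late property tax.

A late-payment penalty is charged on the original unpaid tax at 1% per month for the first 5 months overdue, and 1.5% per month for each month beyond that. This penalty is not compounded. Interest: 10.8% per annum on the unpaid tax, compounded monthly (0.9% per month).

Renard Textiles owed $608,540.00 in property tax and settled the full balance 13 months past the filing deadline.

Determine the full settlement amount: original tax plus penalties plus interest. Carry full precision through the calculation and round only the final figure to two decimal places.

Penalty, months 1–5: 5 × 1% × $608,540.00 = $30,427.00
Penalty, months 6–13: 8 × 1.5% × $608,540.00 = $73,024.80
Interest: $608,540.00 × ((1 + 0.009)^13 − 1) = $608,540.00 × 0.1235313… = $75,173.7142…
Total = $608,540.00 + $103,451.8000 + $75,173.7142… = $787,165.51

$787,165.51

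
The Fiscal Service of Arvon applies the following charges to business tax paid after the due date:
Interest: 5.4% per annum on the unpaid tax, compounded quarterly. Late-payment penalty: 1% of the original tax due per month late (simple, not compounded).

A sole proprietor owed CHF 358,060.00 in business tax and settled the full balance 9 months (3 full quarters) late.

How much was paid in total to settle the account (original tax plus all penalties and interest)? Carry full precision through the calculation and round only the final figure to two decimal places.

CHF 404,983.48

Late-payment penalty: 9 × 1% × CHF 358,060.00 = CHF 32,225.40
Interest (5.4%/yr ÷ 4 = 1.35%/quarter): CHF 358,060.00 × ((1 + 0.0135)^3 − 1) = CHF 14,698.0803…
Total = CHF 358,060.00 + CHF 32,225.4000 + CHF 14,698.0803… = CHF 404,983.48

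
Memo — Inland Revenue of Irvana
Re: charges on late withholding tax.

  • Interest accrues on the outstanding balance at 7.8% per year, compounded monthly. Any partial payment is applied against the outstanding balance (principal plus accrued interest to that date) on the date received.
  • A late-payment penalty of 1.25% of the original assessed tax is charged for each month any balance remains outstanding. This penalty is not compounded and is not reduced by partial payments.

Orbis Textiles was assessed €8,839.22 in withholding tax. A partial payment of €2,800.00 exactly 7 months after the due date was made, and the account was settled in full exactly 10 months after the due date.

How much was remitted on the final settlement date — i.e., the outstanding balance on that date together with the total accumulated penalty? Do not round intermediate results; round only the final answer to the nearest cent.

Monthly rate = 7.8% ÷ 12 = 0.65%
Balance at month 7: €8,839.2200 × (1 + 0.0065)^7 = €9,249.3326…
After €2,800.00 payment: €9,249.3326… − €2,800.00 = €6,449.3326…
Balance at month 10: €6,449.3326… × (1 + 0.0065)^3 = €6,575.9138…
Penalty: 10 × 1.25% × €8,839.22 = €1,104.90…
Final settlement = outstanding balance + penalty = €6,575.9138… + €1,104.90… = €7,680.82

€7,680.82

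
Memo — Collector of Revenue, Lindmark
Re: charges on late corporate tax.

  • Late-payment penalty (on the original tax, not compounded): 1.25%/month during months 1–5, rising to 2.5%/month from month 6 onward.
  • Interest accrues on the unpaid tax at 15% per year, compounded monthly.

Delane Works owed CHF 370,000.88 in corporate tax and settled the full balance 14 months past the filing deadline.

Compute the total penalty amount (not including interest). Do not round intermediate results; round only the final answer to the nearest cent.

CHF 106,375.25

Penalty, months 1–5: 5 × 1.25% × CHF 370,000.88 = CHF 23,125.06…
Penalty, months 6–14: 9 × 2.5% × CHF 370,000.88 = CHF 83,250.20…
Total penalty = CHF 23,125.06… + CHF 83,250.20… = CHF 106,375.25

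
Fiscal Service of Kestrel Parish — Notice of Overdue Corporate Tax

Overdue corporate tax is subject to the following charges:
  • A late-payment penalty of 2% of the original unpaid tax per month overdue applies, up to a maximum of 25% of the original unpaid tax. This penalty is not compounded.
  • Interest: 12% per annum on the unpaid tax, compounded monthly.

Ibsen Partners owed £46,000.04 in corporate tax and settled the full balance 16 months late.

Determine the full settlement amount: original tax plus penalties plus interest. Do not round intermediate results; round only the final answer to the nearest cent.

£65,438.67

Penalty (uncapped): 16 × 2% × £46,000.04 = £14,720.01…; cap = 25% × £46,000.04 = £11,500.01 → penalty = £11,500.01
Interest (12%/yr ÷ 12 = 1%/month): £46,000.04 × ((1 + 0.01)^16 − 1) = £7,938.6246…
Total = £46,000.04 + £11,500.0100 + £7,938.6246… = £65,438.67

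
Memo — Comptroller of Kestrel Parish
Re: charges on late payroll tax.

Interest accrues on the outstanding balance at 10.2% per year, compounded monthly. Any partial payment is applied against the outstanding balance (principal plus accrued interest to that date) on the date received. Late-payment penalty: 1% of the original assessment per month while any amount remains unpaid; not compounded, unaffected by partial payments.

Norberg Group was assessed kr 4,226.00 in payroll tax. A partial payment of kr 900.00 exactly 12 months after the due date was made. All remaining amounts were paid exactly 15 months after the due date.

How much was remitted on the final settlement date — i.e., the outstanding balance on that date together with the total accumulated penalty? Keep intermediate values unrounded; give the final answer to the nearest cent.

kr 4,508.84

Monthly rate = 10.2% ÷ 12 = 0.85%
Balance at month 12: kr 4,226.0000 × (1 + 0.0085)^12 = kr 4,677.7857…
After kr 900.00 payment: kr 4,677.7857… − kr 900.00 = kr 3,777.7857…
Balance at month 15: kr 3,777.7857… × (1 + 0.0085)^3 = kr 3,874.9404…
Penalty: 15 × 1% × kr 4,226.00 = kr 633.90
Final settlement = outstanding balance + penalty = kr 3,874.9404… + kr 633.90 = kr 4,508.84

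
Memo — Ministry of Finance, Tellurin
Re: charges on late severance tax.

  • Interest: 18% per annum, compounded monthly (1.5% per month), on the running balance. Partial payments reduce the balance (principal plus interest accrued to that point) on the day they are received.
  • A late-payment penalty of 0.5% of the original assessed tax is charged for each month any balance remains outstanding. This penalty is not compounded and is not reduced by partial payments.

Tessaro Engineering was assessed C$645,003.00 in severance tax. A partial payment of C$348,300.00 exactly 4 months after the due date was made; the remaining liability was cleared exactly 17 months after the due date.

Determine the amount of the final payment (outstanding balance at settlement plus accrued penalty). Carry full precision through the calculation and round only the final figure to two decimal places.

Balance at month 4: C$645,003.0000 × (1 + 0.015)^4 = C$684,582.6742…
After C$348,300.00 payment: C$684,582.6742… − C$348,300.00 = C$336,282.6742…
Balance at month 17: C$336,282.6742… × (1 + 0.015)^13 = C$408,096.6612…
Penalty: 17 × 0.5% × C$645,003.00 = C$54,825.26…
Final settlement = outstanding balance + penalty = C$408,096.6612… + C$54,825.26… = C$462,921.92

C$462,921.92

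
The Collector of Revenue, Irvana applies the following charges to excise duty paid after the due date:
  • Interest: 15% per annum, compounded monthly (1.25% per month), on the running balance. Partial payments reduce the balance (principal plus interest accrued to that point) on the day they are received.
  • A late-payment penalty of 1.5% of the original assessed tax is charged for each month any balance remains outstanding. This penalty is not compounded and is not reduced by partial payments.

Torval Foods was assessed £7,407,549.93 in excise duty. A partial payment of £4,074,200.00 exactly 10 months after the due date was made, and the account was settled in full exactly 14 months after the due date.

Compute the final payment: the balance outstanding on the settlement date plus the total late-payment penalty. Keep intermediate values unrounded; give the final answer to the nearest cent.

£6,088,473.21

Balance at month 10: £7,407,549.9300 × (1 + 0.0125)^10 = £8,387,352.7050…
After £4,074,200.00 payment: £8,387,352.7050… − £4,074,200.00 = £4,313,152.7050…
Balance at month 14: £4,313,152.7050… × (1 + 0.0125)^4 = £4,532,887.7227…
Penalty: 14 × 1.5% × £7,407,549.93 = £1,555,585.49…
Final settlement = outstanding balance + penalty = £4,532,887.7227… + £1,555,585.49… = £6,088,473.21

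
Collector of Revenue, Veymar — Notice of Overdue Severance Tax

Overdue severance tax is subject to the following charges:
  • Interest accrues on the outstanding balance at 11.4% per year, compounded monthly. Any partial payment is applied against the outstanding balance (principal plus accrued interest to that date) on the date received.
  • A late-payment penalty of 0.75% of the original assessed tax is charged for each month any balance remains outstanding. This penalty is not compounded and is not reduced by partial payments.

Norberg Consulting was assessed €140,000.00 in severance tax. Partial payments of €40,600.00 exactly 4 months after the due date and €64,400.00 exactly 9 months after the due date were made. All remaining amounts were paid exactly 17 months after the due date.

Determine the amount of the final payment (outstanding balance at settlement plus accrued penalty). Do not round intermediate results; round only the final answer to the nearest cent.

Monthly rate = 11.4% ÷ 12 = 0.95%
Balance at month 4: €140,000.0000 × (1 + 0.0095)^4 = €145,396.2913…
After €40,600.00 payment: €145,396.2913… − €40,600.00 = €104,796.2913…
Balance at month 9: €104,796.2913… × (1 + 0.0095)^5 = €109,869.5965…
After €64,400.00 payment: €109,869.5965… − €64,400.00 = €45,469.5965…
Balance at month 17: €45,469.5965… × (1 + 0.0095)^8 = €49,042.3968…
Penalty: 17 × 0.75% × €140,000.00 = €17,850.00
Final settlement = outstanding balance + penalty = €49,042.3968… + €17,850.00 = €66,892.40

€66,892.40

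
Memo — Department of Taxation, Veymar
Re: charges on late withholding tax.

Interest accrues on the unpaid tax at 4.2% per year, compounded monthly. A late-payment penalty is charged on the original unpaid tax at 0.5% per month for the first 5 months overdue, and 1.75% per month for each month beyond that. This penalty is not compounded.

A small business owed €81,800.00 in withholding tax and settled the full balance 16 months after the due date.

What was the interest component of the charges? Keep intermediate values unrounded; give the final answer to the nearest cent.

Interest (4.2%/yr ÷ 12 = 0.35%/month): €81,800.00 × ((1 + 0.0035)^16 − 1) = €4,703.0325…

€4,703.03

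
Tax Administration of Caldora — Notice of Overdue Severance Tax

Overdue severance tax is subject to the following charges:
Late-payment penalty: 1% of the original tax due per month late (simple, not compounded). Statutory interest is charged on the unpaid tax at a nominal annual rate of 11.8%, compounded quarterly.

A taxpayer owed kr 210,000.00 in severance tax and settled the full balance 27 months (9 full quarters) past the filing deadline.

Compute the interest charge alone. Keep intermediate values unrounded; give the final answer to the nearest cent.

kr 62,807.59

Interest (11.8%/yr ÷ 4 = 2.95%/quarter): kr 210,000.00 × ((1 + 0.0295)^9 − 1) = kr 62,807.5927…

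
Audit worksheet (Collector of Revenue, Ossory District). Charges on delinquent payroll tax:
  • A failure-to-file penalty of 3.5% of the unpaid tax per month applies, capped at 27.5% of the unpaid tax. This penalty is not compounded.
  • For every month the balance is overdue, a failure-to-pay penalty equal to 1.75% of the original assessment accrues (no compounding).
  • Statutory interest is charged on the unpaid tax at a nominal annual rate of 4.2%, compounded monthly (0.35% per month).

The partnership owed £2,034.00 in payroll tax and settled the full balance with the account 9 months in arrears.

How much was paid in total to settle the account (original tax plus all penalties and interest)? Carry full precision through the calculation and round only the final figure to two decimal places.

£2,978.68

Failure-to-file: 9 × 3.5% × £2,034.00 = £640.71, capped at 27.5% × £2,034.00 = £559.35
Failure-to-pay penalty: 9 × 1.75% × £2,034.00 = £320.36…
Interest: £2,034.00 × ((1 + 0.0035)^9 − 1) = £2,034.00 × 0.0319446… = £64.9754…
Total = £2,034.00 + £879.7050 + £64.9754… = £2,978.68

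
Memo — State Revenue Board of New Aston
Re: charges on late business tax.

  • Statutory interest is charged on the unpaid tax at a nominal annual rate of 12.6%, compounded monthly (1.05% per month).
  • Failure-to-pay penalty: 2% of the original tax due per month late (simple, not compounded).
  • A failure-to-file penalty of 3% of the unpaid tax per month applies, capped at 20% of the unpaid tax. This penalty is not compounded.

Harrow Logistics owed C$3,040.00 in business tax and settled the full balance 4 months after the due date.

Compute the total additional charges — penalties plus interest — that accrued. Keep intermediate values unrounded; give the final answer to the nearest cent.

C$737.71

Failure-to-file: 4 × 3% × C$3,040.00 = C$364.80 (under the 20% cap)
Failure-to-pay penalty = 2% × C$3,040.00 × 4 mo = C$243.20
Interest: C$3,040.00 × ((1 + 0.0105)^4 − 1) = C$3,040.00 × 0.0426661… = C$129.7051…
Penalties + interest = C$608.0000 + C$129.7051… = C$737.71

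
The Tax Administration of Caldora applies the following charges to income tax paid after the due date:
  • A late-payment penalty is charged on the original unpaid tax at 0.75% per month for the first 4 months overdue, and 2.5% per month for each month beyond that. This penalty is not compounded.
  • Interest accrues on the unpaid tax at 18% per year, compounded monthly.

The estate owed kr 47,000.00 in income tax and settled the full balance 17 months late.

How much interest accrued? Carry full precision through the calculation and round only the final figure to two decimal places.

kr 13,536.96

Interest (18%/yr ÷ 12 = 1.5%/month): kr 47,000.00 × ((1 + 0.015)^17 − 1) = kr 13,536.9556…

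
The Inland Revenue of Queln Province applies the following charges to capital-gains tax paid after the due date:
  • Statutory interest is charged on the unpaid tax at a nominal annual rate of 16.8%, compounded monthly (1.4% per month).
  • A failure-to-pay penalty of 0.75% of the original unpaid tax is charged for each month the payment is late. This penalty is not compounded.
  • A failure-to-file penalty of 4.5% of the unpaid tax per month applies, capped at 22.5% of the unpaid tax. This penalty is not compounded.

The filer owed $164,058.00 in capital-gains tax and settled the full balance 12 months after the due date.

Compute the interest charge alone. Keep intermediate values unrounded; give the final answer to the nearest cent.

$29,786.23

Interest: $164,058.00 × ((1 + 0.014)^12 − 1) = $164,058.00 × 0.1815591… = $29,786.2276…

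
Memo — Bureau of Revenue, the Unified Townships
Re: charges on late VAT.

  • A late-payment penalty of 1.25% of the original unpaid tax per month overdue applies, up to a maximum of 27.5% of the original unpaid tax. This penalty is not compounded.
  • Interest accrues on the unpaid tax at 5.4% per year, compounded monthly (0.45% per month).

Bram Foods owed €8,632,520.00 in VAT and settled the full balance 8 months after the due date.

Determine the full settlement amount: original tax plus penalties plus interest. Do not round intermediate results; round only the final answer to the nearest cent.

€9,811,481.66

Penalty: 8 × 1.25% × €8,632,520.00 = €863,252.00 (below the 27.5% cap of €2,373,943.00)
Interest: €8,632,520.00 × ((1 + 0.0045)^8 − 1) = €8,632,520.00 × 0.0365721… = €315,709.6593…
Total = €8,632,520.00 + €863,252.0000 + €315,709.6593… = €9,811,481.66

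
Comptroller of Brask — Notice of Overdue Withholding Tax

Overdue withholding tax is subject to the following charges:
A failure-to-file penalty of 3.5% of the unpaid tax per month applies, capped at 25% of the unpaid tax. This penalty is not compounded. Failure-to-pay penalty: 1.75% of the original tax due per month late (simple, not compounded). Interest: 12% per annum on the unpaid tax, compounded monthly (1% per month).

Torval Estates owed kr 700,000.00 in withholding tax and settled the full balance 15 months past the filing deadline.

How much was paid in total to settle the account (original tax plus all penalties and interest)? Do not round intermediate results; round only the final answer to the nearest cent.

Failure-to-file: 15 × 3.5% × kr 700,000.00 = kr 367,500.00, capped at 25% × kr 700,000.00 = kr 175,000.00
Failure-to-pay penalty = 1.75% × kr 700,000.00 × 15 mo = kr 183,750.00
Interest: kr 700,000.00 × ((1 + 0.01)^15 − 1) = kr 700,000.00 × 0.1609690… = kr 112,678.2688…
Total = kr 700,000.00 + kr 358,750.0000 + kr 112,678.2688… = kr 1,171,428.27

kr 1,171,428.27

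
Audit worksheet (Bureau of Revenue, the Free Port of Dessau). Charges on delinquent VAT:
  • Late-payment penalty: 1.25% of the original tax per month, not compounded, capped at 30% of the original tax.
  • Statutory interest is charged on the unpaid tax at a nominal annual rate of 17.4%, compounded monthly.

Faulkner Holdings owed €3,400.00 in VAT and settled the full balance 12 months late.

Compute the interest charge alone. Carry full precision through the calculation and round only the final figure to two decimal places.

Interest (17.4%/yr ÷ 12 = 1.45%/month): €3,400.00 × ((1 + 0.0145)^12 − 1) = €641.1366…

€641.14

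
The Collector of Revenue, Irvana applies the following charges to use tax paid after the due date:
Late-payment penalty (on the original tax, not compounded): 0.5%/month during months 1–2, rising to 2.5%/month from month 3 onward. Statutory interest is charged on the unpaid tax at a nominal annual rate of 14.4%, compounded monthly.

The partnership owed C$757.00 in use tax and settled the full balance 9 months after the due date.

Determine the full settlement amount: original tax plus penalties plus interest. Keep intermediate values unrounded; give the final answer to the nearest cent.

Penalty, months 1–2: 2 × 0.5% × C$757.00 = C$7.57
Penalty, months 3–9: 7 × 2.5% × C$757.00 = C$132.48…
Interest (14.4%/yr ÷ 12 = 1.2%/month): C$757.00 × ((1 + 0.012)^9 − 1) = C$85.7922…
Total = C$757.00 + C$140.0450 + C$85.7922… = C$982.84

C$982.84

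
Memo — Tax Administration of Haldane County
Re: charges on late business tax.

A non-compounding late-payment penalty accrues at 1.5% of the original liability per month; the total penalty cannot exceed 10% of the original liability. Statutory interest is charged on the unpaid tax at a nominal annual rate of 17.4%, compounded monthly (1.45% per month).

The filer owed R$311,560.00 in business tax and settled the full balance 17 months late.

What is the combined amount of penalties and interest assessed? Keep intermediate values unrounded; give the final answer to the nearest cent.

Penalty (uncapped): 17 × 1.5% × R$311,560.00 = R$79,447.80; cap = 10% × R$311,560.00 = R$31,156.00 → penalty = R$31,156.00
Interest: R$311,560.00 × ((1 + 0.0145)^17 − 1) = R$311,560.00 × 0.2772764… = R$86,388.2218…
Penalties + interest = R$31,156.0000 + R$86,388.2218… = R$117,544.22

R$117,544.22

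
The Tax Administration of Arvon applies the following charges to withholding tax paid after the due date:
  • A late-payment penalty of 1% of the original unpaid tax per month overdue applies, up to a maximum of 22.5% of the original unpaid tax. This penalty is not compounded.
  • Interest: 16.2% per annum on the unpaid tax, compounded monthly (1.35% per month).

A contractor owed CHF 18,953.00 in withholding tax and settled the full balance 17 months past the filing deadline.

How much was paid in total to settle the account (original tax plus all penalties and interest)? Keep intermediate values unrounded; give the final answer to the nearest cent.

CHF 27,027.75

Penalty: 17 × 1% × CHF 18,953.00 = CHF 3,222.01 (below the 22.5% cap of CHF 4,264.43…)
Interest: CHF 18,953.00 × ((1 + 0.0135)^17 − 1) = CHF 18,953.00 × 0.2560410… = CHF 4,852.7443…
Total = CHF 18,953.00 + CHF 3,222.0100 + CHF 4,852.7443… = CHF 27,027.75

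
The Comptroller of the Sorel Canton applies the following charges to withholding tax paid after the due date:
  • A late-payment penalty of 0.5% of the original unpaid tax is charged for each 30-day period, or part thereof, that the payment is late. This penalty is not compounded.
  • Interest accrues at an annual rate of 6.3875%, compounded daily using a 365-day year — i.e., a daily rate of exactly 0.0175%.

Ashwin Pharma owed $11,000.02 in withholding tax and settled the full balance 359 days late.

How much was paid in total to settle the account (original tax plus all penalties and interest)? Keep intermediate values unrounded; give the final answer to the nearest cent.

Penalty periods: ⌈359/30⌉ = 12; penalty = 12 × 0.5% × $11,000.02 = $660.00…
Interest: $11,000.02 × ((1 + 0.000175)^359 − 1) = $11,000.02 × 0.06483462… = $713.1821…
Total = $11,000.02 + $660.0012 + $713.1821… = $12,373.20

$12,373.20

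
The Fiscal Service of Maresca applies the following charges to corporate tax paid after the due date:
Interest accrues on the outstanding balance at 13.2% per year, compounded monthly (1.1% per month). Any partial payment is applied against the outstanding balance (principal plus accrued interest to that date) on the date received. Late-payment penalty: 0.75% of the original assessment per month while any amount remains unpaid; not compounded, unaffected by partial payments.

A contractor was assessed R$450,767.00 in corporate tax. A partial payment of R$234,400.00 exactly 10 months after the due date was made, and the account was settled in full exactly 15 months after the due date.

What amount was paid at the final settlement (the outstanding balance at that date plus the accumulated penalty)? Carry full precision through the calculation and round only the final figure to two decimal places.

R$334,285.29

Balance at month 10: R$450,767.0000 × (1 + 0.011)^10 = R$502,879.1972…
After R$234,400.00 payment: R$502,879.1972… − R$234,400.00 = R$268,479.1972…
Balance at month 15: R$268,479.1972… × (1 + 0.011)^5 = R$283,574.0060…
Penalty: 15 × 0.75% × R$450,767.00 = R$50,711.29…
Final settlement = outstanding balance + penalty = R$283,574.0060… + R$50,711.29… = R$334,285.29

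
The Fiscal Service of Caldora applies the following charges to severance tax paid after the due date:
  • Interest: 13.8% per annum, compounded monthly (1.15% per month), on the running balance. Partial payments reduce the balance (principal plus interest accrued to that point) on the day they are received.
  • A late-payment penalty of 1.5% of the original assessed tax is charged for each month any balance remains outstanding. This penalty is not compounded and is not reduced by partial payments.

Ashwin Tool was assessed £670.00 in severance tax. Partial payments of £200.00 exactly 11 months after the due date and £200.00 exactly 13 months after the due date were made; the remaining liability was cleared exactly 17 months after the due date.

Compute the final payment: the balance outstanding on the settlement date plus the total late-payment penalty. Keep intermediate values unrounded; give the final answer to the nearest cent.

£561.04

Balance at month 11: £670.0000 × (1 + 0.0115)^11 = £759.8005…
After £200.00 payment: £759.8005… − £200.00 = £559.8005…
Balance at month 13: £559.8005… × (1 + 0.0115)^2 = £572.7499…
After £200.00 payment: £572.7499… − £200.00 = £372.7499…
Balance at month 17: £372.7499… × (1 + 0.0115)^4 = £390.1945…
Penalty: 17 × 1.5% × £670.00 = £170.85
Final settlement = outstanding balance + penalty = £390.1945… + £170.85 = £561.04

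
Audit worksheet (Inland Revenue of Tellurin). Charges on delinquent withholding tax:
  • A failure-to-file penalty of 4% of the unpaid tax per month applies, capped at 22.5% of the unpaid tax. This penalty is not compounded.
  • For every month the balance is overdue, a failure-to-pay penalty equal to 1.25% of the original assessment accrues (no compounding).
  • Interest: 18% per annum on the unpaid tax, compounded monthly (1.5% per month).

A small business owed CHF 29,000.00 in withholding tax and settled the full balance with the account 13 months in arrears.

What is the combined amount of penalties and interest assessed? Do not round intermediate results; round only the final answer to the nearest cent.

CHF 17,430.52

Failure-to-file: 13 × 4% × CHF 29,000.00 = CHF 15,080.00, capped at 22.5% × CHF 29,000.00 = CHF 6,525.00
Failure-to-pay penalty = 1.25% × CHF 29,000.00 × 13 mo = CHF 4,712.50
Interest: CHF 29,000.00 × ((1 + 0.015)^13 − 1) = CHF 29,000.00 × 0.2135524… = CHF 6,193.0209…
Penalties + interest = CHF 11,237.5000 + CHF 6,193.0209… = CHF 17,430.52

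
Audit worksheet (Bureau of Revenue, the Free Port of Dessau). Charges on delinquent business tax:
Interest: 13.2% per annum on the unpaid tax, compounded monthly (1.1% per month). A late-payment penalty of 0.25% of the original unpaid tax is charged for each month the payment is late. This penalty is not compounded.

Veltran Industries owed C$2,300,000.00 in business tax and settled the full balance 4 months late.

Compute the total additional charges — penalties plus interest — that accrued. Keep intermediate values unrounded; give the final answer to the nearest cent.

C$125,882.08

Late-payment penalty = 0.25% × C$2,300,000.00 × 4 mo = C$23,000.00
Interest: C$2,300,000.00 × ((1 + 0.011)^4 − 1) = C$2,300,000.00 × 0.0447313… = C$102,882.0789…
Penalties + interest = C$23,000.0000 + C$102,882.0789… = C$125,882.08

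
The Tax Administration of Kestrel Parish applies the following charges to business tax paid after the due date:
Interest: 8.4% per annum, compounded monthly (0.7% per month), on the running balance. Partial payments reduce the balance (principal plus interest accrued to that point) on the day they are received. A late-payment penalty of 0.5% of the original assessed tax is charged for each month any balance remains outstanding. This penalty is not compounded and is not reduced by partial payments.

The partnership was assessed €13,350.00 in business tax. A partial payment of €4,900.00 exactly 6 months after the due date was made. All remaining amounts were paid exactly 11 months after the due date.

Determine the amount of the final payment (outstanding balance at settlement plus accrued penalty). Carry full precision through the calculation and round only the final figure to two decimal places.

€10,075.03

Balance at month 6: €13,350.0000 × (1 + 0.007)^6 = €13,920.6043…
After €4,900.00 payment: €13,920.6043… − €4,900.00 = €9,020.6043…
Balance at month 11: €9,020.6043… × (1 + 0.007)^5 = €9,340.7766…
Penalty: 11 × 0.5% × €13,350.00 = €734.25
Final settlement = outstanding balance + penalty = €9,340.7766… + €734.25 = €10,075.03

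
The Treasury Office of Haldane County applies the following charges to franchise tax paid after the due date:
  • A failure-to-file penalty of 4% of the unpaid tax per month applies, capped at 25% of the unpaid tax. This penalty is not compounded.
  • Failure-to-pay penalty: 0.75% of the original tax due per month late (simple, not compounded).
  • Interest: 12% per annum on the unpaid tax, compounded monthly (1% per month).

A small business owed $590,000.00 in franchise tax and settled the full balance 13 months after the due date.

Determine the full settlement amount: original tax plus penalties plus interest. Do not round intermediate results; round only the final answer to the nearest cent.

Failure-to-file: 13 × 4% × $590,000.00 = $306,800.00, capped at 25% × $590,000.00 = $147,500.00
Failure-to-pay penalty: 13 × 0.75% × $590,000.00 = $57,525.00
Interest: $590,000.00 × ((1 + 0.01)^13 − 1) = $590,000.00 × 0.1380933… = $81,475.0355…
Total = $590,000.00 + $205,025.0000 + $81,475.0355… = $876,500.04

$876,500.04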